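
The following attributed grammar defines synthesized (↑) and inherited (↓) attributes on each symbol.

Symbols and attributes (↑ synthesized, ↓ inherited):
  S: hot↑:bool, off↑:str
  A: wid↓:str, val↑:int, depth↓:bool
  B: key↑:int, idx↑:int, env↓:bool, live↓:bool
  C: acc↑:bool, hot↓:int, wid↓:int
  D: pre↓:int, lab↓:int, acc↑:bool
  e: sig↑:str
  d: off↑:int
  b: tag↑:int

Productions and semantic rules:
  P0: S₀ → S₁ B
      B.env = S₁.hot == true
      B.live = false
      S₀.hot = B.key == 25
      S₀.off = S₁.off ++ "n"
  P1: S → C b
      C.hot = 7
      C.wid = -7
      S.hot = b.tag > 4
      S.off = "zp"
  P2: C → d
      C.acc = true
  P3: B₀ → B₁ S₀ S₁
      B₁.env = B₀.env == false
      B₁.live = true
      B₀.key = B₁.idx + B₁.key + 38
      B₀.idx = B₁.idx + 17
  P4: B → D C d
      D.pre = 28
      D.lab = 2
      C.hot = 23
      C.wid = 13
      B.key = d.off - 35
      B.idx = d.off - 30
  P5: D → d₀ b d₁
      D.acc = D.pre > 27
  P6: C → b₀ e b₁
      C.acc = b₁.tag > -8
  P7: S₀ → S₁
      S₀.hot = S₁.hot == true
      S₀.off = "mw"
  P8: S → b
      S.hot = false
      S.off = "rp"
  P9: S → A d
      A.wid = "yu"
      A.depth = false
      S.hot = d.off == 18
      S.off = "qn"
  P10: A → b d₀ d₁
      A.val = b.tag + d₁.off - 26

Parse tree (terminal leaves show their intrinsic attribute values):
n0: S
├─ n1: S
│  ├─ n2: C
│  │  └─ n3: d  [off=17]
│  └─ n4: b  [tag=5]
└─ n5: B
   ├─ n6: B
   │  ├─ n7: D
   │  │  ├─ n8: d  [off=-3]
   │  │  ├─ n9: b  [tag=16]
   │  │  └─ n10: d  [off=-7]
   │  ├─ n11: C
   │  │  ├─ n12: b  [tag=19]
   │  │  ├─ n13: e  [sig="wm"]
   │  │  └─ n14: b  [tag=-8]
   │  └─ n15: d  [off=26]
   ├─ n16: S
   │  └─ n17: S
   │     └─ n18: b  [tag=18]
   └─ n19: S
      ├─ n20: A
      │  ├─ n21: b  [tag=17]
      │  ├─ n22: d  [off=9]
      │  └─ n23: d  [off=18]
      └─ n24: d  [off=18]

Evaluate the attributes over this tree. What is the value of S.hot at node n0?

true

1. n2.hot = 7  [7]
2. n2.wid = -7  [-7]
3. n3.off = 17  [terminal]
4. n2.acc = true  [true]
5. n4.tag = 5  [terminal]
6. n1.hot = true  [b.tag > 4]
7. n1.off = "zp"  ["zp"]
8. n5.env = true  [S₁.hot == true]
9. n5.live = false  [false]
10. n6.env = false  [B₀.env == false]
11. n6.live = true  [true]
12. n7.pre = 28  [28]
13. n7.lab = 2  [2]
14. n8.off = -3  [terminal]
15. n9.tag = 16  [terminal]
16. n10.off = -7  [terminal]
17. n7.acc = true  [D.pre > 27]
18. n11.hot = 23  [23]
19. n11.wid = 13  [13]
20. n12.tag = 19  [terminal]
21. n13.sig = "wm"  [terminal]
22. n14.tag = -8  [terminal]
23. n11.acc = false  [b₁.tag > -8]
24. n15.off = 26  [terminal]
25. n6.key = -9  [d.off - 35]
26. n6.idx = -4  [d.off - 30]
27. n18.tag = 18  [terminal]
28. n17.hot = false  [false]
29. n17.off = "rp"  ["rp"]
30. n16.hot = false  [S₁.hot == true]
31. n16.off = "mw"  ["mw"]
32. n20.wid = "yu"  ["yu"]
33. n20.depth = false  [false]
34. n21.tag = 17  [terminal]
35. n22.off = 9  [terminal]
36. n23.off = 18  [terminal]
37. n20.val = 9  [b.tag + d₁.off - 26]
38. n24.off = 18  [terminal]
39. n19.hot = true  [d.off == 18]
40. n19.off = "qn"  ["qn"]
41. n5.key = 25  [B₁.idx + B₁.key + 38]
42. n5.idx = 13  [B₁.idx + 17]
43. n0.hot = true  [B.key == 25]
44. n0.off = "zpn"  [S₁.off ++ "n"]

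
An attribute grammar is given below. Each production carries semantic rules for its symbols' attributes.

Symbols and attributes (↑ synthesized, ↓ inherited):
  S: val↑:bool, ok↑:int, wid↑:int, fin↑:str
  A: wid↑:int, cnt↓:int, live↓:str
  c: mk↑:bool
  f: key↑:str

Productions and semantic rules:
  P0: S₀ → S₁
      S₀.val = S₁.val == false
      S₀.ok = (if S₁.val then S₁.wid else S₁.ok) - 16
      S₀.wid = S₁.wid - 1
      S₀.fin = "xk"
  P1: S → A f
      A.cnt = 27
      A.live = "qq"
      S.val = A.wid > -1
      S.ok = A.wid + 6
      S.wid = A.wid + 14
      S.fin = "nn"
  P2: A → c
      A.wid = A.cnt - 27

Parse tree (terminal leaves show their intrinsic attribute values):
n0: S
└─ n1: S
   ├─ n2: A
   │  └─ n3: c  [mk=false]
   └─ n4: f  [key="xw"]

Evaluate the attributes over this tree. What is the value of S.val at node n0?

false

1. n2.cnt = 27  [27]
2. n2.live = "qq"  ["qq"]
3. n3.mk = false  [terminal]
4. n2.wid = 0  [A.cnt - 27]
5. n4.key = "xw"  [terminal]
6. n1.val = true  [A.wid > -1]
7. n1.ok = 6  [A.wid + 6]
8. n1.wid = 14  [A.wid + 14]
9. n1.fin = "nn"  ["nn"]
10. n0.val = false  [S₁.val == false]
11. n0.ok = -2  [(if S₁.val then S₁.wid else S₁.ok) - 16]
12. n0.wid = 13  [S₁.wid - 1]
13. n0.fin = "xk"  ["xk"]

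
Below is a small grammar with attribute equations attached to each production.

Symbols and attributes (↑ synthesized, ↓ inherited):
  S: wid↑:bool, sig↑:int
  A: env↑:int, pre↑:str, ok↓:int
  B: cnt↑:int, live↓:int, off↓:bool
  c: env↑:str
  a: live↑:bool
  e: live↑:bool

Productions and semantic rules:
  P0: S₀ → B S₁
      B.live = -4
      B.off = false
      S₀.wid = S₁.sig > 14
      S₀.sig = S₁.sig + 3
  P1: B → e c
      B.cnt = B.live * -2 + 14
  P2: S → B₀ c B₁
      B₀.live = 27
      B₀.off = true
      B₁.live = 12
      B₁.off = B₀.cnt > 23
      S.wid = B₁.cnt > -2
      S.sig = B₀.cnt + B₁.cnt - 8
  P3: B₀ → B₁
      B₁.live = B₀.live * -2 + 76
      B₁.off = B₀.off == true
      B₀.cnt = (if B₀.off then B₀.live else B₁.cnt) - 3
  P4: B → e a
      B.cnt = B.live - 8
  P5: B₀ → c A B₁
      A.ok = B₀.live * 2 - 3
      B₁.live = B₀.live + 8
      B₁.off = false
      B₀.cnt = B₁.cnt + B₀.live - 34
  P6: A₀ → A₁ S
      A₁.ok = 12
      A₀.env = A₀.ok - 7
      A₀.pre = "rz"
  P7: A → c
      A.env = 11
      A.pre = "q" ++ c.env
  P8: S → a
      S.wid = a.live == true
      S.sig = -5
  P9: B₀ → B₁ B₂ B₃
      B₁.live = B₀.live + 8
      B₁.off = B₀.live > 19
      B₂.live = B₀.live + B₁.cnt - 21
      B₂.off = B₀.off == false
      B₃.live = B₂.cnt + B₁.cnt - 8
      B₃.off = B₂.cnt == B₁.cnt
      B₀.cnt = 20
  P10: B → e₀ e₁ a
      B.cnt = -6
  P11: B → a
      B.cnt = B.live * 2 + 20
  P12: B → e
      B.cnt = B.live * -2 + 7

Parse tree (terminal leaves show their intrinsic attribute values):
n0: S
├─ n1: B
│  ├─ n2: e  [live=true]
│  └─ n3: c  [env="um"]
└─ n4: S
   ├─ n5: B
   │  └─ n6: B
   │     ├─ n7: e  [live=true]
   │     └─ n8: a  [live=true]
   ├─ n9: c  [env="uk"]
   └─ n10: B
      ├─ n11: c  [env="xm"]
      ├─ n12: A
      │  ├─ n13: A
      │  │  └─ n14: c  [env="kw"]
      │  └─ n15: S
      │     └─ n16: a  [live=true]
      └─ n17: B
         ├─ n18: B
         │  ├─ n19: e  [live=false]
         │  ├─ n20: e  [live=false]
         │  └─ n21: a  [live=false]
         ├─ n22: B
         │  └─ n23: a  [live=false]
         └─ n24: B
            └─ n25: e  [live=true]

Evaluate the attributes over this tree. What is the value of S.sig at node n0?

1. n1.live = -4  [-4]
2. n1.off = false  [false]
3. n2.live = true  [terminal]
4. n3.env = "um"  [terminal]
5. n1.cnt = 22  [B.live * -2 + 14]
6. n5.live = 27  [27]
7. n5.off = true  [true]
8. n6.live = 22  [B₀.live * -2 + 76]
9. n6.off = true  [B₀.off == true]
10. n7.live = true  [terminal]
11. n8.live = true  [terminal]
12. n6.cnt = 14  [B.live - 8]
13. n5.cnt = 24  [(if B₀.off then B₀.live else B₁.cnt) - 3]
14. n9.env = "uk"  [terminal]
15. n10.live = 12  [12]
16. n10.off = true  [B₀.cnt > 23]
17. n11.env = "xm"  [terminal]
18. n12.ok = 21  [B₀.live * 2 - 3]
19. n13.ok = 12  [12]
20. n14.env = "kw"  [terminal]
21. n13.env = 11  [11]
22. n13.pre = "qkw"  ["q" ++ c.env]
23. n16.live = true  [terminal]
24. n15.wid = true  [a.live == true]
25. n15.sig = -5  [-5]
26. n12.env = 14  [A₀.ok - 7]
27. n12.pre = "rz"  ["rz"]
28. n17.live = 20  [B₀.live + 8]
29. n17.off = false  [false]
30. n18.live = 28  [B₀.live + 8]
31. n18.off = true  [B₀.live > 19]
32. n19.live = false  [terminal]
33. n20.live = false  [terminal]
34. n21.live = false  [terminal]
35. n18.cnt = -6  [-6]
36. n22.live = -7  [B₀.live + B₁.cnt - 21]
37. n22.off = true  [B₀.off == false]
38. n23.live = false  [terminal]
39. n22.cnt = 6  [B.live * 2 + 20]
40. n24.live = -8  [B₂.cnt + B₁.cnt - 8]
41. n24.off = false  [B₂.cnt == B₁.cnt]
42. n25.live = true  [terminal]
43. n24.cnt = 23  [B.live * -2 + 7]
44. n17.cnt = 20  [20]
45. n10.cnt = -2  [B₁.cnt + B₀.live - 34]
46. n4.wid = false  [B₁.cnt > -2]
47. n4.sig = 14  [B₀.cnt + B₁.cnt - 8]
48. n0.wid = false  [S₁.sig > 14]
49. n0.sig = 17  [S₁.sig + 3]

17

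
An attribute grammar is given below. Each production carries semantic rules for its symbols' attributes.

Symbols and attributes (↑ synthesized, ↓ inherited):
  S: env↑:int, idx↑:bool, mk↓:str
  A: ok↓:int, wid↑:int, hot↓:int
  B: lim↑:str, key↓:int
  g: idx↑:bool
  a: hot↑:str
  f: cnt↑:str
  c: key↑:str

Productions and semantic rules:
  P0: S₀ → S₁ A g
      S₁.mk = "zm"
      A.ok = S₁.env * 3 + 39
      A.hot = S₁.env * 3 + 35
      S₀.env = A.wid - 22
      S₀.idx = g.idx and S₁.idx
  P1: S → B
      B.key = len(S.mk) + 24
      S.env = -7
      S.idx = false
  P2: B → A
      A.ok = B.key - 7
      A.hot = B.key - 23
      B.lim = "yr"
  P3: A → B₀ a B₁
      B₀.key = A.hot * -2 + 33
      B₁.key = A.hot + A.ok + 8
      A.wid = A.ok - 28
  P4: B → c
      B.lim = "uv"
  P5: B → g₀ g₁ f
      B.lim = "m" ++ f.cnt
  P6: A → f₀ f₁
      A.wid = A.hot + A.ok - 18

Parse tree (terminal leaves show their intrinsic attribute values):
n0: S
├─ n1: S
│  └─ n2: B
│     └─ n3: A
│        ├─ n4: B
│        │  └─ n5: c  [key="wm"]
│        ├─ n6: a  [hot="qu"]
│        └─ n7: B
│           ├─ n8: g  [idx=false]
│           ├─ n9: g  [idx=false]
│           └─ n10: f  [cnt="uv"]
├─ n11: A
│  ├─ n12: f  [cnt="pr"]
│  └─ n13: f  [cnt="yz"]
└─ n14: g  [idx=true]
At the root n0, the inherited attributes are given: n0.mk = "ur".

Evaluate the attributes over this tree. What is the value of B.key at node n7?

1. n0.mk = "ur"  [given at root]
2. n1.mk = "zm"  ["zm"]
3. n2.key = 26  [len(S.mk) + 24]
4. n3.ok = 19  [B.key - 7]
5. n3.hot = 3  [B.key - 23]
6. n4.key = 27  [A.hot * -2 + 33]
7. n5.key = "wm"  [terminal]
8. n4.lim = "uv"  ["uv"]
9. n6.hot = "qu"  [terminal]
10. n7.key = 30  [A.hot + A.ok + 8]
11. n8.idx = false  [terminal]
12. n9.idx = false  [terminal]
13. n10.cnt = "uv"  [terminal]
14. n7.lim = "muv"  ["m" ++ f.cnt]
15. n3.wid = -9  [A.ok - 28]
16. n2.lim = "yr"  ["yr"]
17. n1.env = -7  [-7]
18. n1.idx = false  [false]
19. n11.ok = 18  [S₁.env * 3 + 39]
20. n11.hot = 14  [S₁.env * 3 + 35]
21. n12.cnt = "pr"  [terminal]
22. n13.cnt = "yz"  [terminal]
23. n11.wid = 14  [A.hot + A.ok - 18]
24. n14.idx = true  [terminal]
25. n0.env = -8  [A.wid - 22]
26. n0.idx = false  [g.idx and S₁.idx]

30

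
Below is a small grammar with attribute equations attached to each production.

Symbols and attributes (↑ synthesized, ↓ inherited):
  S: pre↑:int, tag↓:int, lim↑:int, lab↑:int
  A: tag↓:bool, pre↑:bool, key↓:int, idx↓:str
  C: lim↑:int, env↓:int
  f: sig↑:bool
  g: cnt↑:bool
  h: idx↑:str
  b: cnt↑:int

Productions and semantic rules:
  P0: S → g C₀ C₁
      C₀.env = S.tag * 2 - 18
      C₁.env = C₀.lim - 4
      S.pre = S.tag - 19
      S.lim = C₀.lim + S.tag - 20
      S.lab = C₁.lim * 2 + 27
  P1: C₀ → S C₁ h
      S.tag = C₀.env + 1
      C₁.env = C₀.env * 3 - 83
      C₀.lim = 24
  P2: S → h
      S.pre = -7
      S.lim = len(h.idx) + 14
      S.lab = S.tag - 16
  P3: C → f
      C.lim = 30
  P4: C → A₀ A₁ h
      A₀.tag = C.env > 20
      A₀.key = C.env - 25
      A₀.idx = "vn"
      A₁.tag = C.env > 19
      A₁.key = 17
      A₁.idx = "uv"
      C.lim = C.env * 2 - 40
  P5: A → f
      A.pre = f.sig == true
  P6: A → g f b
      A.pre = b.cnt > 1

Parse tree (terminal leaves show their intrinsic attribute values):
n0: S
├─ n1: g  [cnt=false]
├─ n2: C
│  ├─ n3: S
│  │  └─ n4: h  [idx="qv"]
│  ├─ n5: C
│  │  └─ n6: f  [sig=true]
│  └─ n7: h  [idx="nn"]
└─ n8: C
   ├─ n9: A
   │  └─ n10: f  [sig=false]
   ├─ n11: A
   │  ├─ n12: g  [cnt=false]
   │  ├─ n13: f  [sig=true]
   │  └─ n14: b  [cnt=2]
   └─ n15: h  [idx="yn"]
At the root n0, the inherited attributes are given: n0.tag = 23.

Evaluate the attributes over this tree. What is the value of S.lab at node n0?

27

1. n0.tag = 23  [given at root]
2. n1.cnt = false  [terminal]
3. n2.env = 28  [S.tag * 2 - 18]
4. n3.tag = 29  [C₀.env + 1]
5. n4.idx = "qv"  [terminal]
6. n3.pre = -7  [-7]
7. n3.lim = 16  [len(h.idx) + 14]
8. n3.lab = 13  [S.tag - 16]
9. n5.env = 1  [C₀.env * 3 - 83]
10. n6.sig = true  [terminal]
11. n5.lim = 30  [30]
12. n7.idx = "nn"  [terminal]
13. n2.lim = 24  [24]
14. n8.env = 20  [C₀.lim - 4]
15. n9.tag = false  [C.env > 20]
16. n9.key = -5  [C.env - 25]
17. n9.idx = "vn"  ["vn"]
18. n10.sig = false  [terminal]
19. n9.pre = false  [f.sig == true]
20. n11.tag = true  [C.env > 19]
21. n11.key = 17  [17]
22. n11.idx = "uv"  ["uv"]
23. n12.cnt = false  [terminal]
24. n13.sig = true  [terminal]
25. n14.cnt = 2  [terminal]
26. n11.pre = true  [b.cnt > 1]
27. n15.idx = "yn"  [terminal]
28. n8.lim = 0  [C.env * 2 - 40]
29. n0.pre = 4  [S.tag - 19]
30. n0.lim = 27  [C₀.lim + S.tag - 20]
31. n0.lab = 27  [C₁.lim * 2 + 27]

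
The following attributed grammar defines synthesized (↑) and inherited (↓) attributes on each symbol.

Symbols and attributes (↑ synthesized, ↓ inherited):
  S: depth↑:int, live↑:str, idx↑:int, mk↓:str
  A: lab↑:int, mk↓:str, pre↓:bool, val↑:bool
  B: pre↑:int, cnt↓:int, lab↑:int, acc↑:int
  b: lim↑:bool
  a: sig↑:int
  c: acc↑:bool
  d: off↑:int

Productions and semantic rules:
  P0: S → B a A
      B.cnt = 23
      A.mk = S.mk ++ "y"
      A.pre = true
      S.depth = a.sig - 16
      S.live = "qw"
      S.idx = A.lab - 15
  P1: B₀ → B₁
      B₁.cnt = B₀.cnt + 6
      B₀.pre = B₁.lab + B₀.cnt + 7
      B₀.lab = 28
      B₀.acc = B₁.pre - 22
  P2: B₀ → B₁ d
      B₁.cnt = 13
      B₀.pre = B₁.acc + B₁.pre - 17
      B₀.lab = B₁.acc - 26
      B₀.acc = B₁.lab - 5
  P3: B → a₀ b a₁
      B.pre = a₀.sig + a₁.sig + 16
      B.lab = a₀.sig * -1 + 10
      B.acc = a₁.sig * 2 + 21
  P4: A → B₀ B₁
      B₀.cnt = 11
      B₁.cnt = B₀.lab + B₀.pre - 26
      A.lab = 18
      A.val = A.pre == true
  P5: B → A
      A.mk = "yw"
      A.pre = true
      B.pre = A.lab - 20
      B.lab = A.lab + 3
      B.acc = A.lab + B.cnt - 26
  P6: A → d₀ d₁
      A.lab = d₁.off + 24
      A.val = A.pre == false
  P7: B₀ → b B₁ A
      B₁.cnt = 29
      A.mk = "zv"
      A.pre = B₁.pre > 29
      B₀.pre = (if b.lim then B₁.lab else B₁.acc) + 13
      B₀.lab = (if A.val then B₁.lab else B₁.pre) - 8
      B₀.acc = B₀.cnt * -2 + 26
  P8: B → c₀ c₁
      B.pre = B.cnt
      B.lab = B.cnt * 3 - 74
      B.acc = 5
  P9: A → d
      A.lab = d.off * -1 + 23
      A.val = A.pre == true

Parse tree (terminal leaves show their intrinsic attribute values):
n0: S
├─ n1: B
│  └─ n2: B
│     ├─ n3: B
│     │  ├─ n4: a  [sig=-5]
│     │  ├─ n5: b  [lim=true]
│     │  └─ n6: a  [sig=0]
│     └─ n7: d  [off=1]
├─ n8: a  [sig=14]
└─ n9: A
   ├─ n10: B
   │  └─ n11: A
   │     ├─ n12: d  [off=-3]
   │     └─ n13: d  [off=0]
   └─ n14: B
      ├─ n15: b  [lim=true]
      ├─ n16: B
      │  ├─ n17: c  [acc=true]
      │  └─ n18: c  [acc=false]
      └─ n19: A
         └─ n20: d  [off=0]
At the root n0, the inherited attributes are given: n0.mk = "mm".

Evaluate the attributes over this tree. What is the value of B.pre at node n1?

25

1. n0.mk = "mm"  [given at root]
2. n1.cnt = 23  [23]
3. n2.cnt = 29  [B₀.cnt + 6]
4. n3.cnt = 13  [13]
5. n4.sig = -5  [terminal]
6. n5.lim = true  [terminal]
7. n6.sig = 0  [terminal]
8. n3.pre = 11  [a₀.sig + a₁.sig + 16]
9. n3.lab = 15  [a₀.sig * -1 + 10]
10. n3.acc = 21  [a₁.sig * 2 + 21]
11. n7.off = 1  [terminal]
12. n2.pre = 15  [B₁.acc + B₁.pre - 17]
13. n2.lab = -5  [B₁.acc - 26]
14. n2.acc = 10  [B₁.lab - 5]
15. n1.pre = 25  [B₁.lab + B₀.cnt + 7]
16. n1.lab = 28  [28]
17. n1.acc = -7  [B₁.pre - 22]
18. n8.sig = 14  [terminal]
19. n9.mk = "mmy"  [S.mk ++ "y"]
20. n9.pre = true  [true]
21. n10.cnt = 11  [11]
22. n11.mk = "yw"  ["yw"]
23. n11.pre = true  [true]
24. n12.off = -3  [terminal]
25. n13.off = 0  [terminal]
26. n11.lab = 24  [d₁.off + 24]
27. n11.val = false  [A.pre == false]
28. n10.pre = 4  [A.lab - 20]
29. n10.lab = 27  [A.lab + 3]
30. n10.acc = 9  [A.lab + B.cnt - 26]
31. n14.cnt = 5  [B₀.lab + B₀.pre - 26]
32. n15.lim = true  [terminal]
33. n16.cnt = 29  [29]
34. n17.acc = true  [terminal]
35. n18.acc = false  [terminal]
36. n16.pre = 29  [B.cnt]
37. n16.lab = 13  [B.cnt * 3 - 74]
38. n16.acc = 5  [5]
39. n19.mk = "zv"  ["zv"]
40. n19.pre = false  [B₁.pre > 29]
41. n20.off = 0  [terminal]
42. n19.lab = 23  [d.off * -1 + 23]
43. n19.val = false  [A.pre == true]
44. n14.pre = 26  [(if b.lim then B₁.lab else B₁.acc) + 13]
45. n14.lab = 21  [(if A.val then B₁.lab else B₁.pre) - 8]
46. n14.acc = 16  [B₀.cnt * -2 + 26]
47. n9.lab = 18  [18]
48. n9.val = true  [A.pre == true]
49. n0.depth = -2  [a.sig - 16]
50. n0.live = "qw"  ["qw"]
51. n0.idx = 3  [A.lab - 15]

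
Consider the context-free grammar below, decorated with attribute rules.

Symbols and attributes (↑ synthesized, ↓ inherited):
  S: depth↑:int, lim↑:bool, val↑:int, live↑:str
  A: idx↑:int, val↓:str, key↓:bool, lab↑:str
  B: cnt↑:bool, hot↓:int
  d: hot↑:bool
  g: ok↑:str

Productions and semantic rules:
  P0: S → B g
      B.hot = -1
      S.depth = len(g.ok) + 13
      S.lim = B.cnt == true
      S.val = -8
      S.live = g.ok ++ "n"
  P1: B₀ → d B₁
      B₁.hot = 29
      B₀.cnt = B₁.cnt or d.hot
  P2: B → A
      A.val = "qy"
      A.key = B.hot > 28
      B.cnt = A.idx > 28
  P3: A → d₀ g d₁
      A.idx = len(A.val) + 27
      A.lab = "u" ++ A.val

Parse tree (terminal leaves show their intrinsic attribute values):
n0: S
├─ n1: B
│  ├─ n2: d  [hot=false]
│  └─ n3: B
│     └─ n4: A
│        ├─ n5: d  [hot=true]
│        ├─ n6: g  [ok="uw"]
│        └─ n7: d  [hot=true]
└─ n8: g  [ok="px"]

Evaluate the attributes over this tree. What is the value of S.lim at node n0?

1. n1.hot = -1  [-1]
2. n2.hot = false  [terminal]
3. n3.hot = 29  [29]
4. n4.val = "qy"  ["qy"]
5. n4.key = true  [B.hot > 28]
6. n5.hot = true  [terminal]
7. n6.ok = "uw"  [terminal]
8. n7.hot = true  [terminal]
9. n4.idx = 29  [len(A.val) + 27]
10. n4.lab = "uqy"  ["u" ++ A.val]
11. n3.cnt = true  [A.idx > 28]
12. n1.cnt = true  [B₁.cnt or d.hot]
13. n8.ok = "px"  [terminal]
14. n0.depth = 15  [len(g.ok) + 13]
15. n0.lim = true  [B.cnt == true]
16. n0.val = -8  [-8]
17. n0.live = "pxn"  [g.ok ++ "n"]

true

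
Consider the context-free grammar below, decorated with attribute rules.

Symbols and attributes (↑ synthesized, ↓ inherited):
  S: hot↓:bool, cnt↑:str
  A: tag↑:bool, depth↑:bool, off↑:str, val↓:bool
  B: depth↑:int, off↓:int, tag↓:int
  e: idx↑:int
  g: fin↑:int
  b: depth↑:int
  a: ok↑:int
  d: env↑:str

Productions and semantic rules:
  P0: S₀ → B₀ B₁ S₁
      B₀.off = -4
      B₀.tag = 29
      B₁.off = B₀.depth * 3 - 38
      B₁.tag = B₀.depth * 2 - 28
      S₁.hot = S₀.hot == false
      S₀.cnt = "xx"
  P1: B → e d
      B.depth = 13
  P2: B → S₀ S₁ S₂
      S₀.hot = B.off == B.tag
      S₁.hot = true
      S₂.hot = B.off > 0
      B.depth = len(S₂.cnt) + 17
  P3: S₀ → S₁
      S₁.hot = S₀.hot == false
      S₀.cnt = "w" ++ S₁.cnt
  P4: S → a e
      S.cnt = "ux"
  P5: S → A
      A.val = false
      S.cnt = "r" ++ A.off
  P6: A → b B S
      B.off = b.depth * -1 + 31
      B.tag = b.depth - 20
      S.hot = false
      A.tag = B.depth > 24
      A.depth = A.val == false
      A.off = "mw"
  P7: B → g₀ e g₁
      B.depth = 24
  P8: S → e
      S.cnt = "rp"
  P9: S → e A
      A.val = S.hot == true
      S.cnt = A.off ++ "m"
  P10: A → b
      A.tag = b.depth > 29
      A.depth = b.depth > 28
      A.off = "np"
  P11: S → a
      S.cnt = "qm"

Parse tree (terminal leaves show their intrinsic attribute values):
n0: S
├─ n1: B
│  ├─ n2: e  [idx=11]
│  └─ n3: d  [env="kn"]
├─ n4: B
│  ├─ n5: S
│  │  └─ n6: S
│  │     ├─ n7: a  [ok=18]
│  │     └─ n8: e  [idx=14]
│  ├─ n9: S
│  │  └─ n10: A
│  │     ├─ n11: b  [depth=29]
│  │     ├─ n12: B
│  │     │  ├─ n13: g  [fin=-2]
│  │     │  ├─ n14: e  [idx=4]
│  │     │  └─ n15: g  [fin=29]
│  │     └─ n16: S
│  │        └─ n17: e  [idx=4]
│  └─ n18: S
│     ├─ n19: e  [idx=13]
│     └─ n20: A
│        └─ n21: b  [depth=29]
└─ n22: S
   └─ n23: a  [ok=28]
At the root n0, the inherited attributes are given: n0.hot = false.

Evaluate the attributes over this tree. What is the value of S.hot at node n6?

1. n0.hot = false  [given at root]
2. n1.off = -4  [-4]
3. n1.tag = 29  [29]
4. n2.idx = 11  [terminal]
5. n3.env = "kn"  [terminal]
6. n1.depth = 13  [13]
7. n4.off = 1  [B₀.depth * 3 - 38]
8. n4.tag = -2  [B₀.depth * 2 - 28]
9. n5.hot = false  [B.off == B.tag]
10. n6.hot = true  [S₀.hot == false]
11. n7.ok = 18  [terminal]
12. n8.idx = 14  [terminal]
13. n6.cnt = "ux"  ["ux"]
14. n5.cnt = "wux"  ["w" ++ S₁.cnt]
15. n9.hot = true  [true]
16. n10.val = false  [false]
17. n11.depth = 29  [terminal]
18. n12.off = 2  [b.depth * -1 + 31]
19. n12.tag = 9  [b.depth - 20]
20. n13.fin = -2  [terminal]
21. n14.idx = 4  [terminal]
22. n15.fin = 29  [terminal]
23. n12.depth = 24  [24]
24. n16.hot = false  [false]
25. n17.idx = 4  [terminal]
26. n16.cnt = "rp"  ["rp"]
27. n10.tag = false  [B.depth > 24]
28. n10.depth = true  [A.val == false]
29. n10.off = "mw"  ["mw"]
30. n9.cnt = "rmw"  ["r" ++ A.off]
31. n18.hot = true  [B.off > 0]
32. n19.idx = 13  [terminal]
33. n20.val = true  [S.hot == true]
34. n21.depth = 29  [terminal]
35. n20.tag = false  [b.depth > 29]
36. n20.depth = true  [b.depth > 28]
37. n20.off = "np"  ["np"]
38. n18.cnt = "npm"  [A.off ++ "m"]
39. n4.depth = 20  [len(S₂.cnt) + 17]
40. n22.hot = true  [S₀.hot == false]
41. n23.ok = 28  [terminal]
42. n22.cnt = "qm"  ["qm"]
43. n0.cnt = "xx"  ["xx"]

true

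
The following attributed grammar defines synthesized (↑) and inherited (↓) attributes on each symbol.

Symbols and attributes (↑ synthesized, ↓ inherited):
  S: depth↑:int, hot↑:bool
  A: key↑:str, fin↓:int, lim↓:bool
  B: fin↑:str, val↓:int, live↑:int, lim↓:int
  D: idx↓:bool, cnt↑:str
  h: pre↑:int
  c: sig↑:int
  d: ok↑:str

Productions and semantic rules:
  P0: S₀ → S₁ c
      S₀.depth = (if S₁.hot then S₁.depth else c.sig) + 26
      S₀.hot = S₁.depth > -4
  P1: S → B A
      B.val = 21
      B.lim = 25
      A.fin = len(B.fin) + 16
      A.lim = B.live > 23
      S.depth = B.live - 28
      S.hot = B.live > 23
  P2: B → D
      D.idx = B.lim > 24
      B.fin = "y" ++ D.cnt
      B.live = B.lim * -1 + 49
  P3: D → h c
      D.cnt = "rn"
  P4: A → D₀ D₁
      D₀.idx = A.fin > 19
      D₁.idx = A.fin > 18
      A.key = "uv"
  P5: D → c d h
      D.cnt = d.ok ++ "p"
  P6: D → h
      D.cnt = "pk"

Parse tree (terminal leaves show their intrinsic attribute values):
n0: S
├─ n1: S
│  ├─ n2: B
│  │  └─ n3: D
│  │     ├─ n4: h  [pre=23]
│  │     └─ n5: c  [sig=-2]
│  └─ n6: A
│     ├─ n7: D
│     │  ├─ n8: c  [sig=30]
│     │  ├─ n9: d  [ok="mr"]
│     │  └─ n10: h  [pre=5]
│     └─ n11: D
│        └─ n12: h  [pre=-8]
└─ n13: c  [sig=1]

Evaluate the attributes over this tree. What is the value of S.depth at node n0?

22

1. n2.val = 21  [21]
2. n2.lim = 25  [25]
3. n3.idx = true  [B.lim > 24]
4. n4.pre = 23  [terminal]
5. n5.sig = -2  [terminal]
6. n3.cnt = "rn"  ["rn"]
7. n2.fin = "yrn"  ["y" ++ D.cnt]
8. n2.live = 24  [B.lim * -1 + 49]
9. n6.fin = 19  [len(B.fin) + 16]
10. n6.lim = true  [B.live > 23]
11. n7.idx = false  [A.fin > 19]
12. n8.sig = 30  [terminal]
13. n9.ok = "mr"  [terminal]
14. n10.pre = 5  [terminal]
15. n7.cnt = "mrp"  [d.ok ++ "p"]
16. n11.idx = true  [A.fin > 18]
17. n12.pre = -8  [terminal]
18. n11.cnt = "pk"  ["pk"]
19. n6.key = "uv"  ["uv"]
20. n1.depth = -4  [B.live - 28]
21. n1.hot = true  [B.live > 23]
22. n13.sig = 1  [terminal]
23. n0.depth = 22  [(if S₁.hot then S₁.depth else c.sig) + 26]
24. n0.hot = false  [S₁.depth > -4]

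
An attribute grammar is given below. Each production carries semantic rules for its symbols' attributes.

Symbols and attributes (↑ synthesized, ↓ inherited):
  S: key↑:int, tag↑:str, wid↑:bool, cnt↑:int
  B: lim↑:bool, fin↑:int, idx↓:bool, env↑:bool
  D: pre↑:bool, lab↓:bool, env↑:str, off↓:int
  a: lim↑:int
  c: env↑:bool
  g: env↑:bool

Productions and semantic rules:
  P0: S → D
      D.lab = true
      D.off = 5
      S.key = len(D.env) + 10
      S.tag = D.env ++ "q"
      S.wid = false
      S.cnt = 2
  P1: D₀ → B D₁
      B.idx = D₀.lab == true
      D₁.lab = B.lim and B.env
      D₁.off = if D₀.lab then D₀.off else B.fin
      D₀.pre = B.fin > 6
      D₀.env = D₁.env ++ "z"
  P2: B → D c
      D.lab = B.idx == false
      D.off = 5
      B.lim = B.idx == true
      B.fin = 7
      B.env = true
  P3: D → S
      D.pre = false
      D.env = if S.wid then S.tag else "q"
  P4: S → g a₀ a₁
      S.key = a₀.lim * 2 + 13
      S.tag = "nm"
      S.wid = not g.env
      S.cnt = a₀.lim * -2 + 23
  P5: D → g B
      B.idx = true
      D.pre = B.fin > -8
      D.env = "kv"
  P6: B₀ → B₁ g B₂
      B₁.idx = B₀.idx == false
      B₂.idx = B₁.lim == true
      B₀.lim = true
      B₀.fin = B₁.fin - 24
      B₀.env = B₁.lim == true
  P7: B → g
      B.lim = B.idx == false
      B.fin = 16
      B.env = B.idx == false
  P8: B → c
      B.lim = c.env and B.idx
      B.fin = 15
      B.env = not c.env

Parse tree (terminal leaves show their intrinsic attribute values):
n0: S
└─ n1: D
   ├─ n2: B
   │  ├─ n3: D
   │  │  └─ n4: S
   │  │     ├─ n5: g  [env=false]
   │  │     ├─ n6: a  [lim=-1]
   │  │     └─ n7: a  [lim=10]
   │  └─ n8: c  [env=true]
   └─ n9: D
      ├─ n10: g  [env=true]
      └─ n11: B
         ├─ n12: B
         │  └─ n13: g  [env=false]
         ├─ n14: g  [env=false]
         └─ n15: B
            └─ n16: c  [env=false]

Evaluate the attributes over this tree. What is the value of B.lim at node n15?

1. n1.lab = true  [true]
2. n1.off = 5  [5]
3. n2.idx = true  [D₀.lab == true]
4. n3.lab = false  [B.idx == false]
5. n3.off = 5  [5]
6. n5.env = false  [terminal]
7. n6.lim = -1  [terminal]
8. n7.lim = 10  [terminal]
9. n4.key = 11  [a₀.lim * 2 + 13]
10. n4.tag = "nm"  ["nm"]
11. n4.wid = true  [not g.env]
12. n4.cnt = 25  [a₀.lim * -2 + 23]
13. n3.pre = false  [false]
14. n3.env = "nm"  [if S.wid then S.tag else "q"]
15. n8.env = true  [terminal]
16. n2.lim = true  [B.idx == true]
17. n2.fin = 7  [7]
18. n2.env = true  [true]
19. n9.lab = true  [B.lim and B.env]
20. n9.off = 5  [if D₀.lab then D₀.off else B.fin]
21. n10.env = true  [terminal]
22. n11.idx = true  [true]
23. n12.idx = false  [B₀.idx == false]
24. n13.env = false  [terminal]
25. n12.lim = true  [B.idx == false]
26. n12.fin = 16  [16]
27. n12.env = true  [B.idx == false]
28. n14.env = false  [terminal]
29. n15.idx = true  [B₁.lim == true]
30. n16.env = false  [terminal]
31. n15.lim = false  [c.env and B.idx]
32. n15.fin = 15  [15]
33. n15.env = true  [not c.env]
34. n11.lim = true  [true]
35. n11.fin = -8  [B₁.fin - 24]
36. n11.env = true  [B₁.lim == true]
37. n9.pre = false  [B.fin > -8]
38. n9.env = "kv"  ["kv"]
39. n1.pre = true  [B.fin > 6]
40. n1.env = "kvz"  [D₁.env ++ "z"]
41. n0.key = 13  [len(D.env) + 10]
42. n0.tag = "kvzq"  [D.env ++ "q"]
43. n0.wid = false  [false]
44. n0.cnt = 2  [2]

false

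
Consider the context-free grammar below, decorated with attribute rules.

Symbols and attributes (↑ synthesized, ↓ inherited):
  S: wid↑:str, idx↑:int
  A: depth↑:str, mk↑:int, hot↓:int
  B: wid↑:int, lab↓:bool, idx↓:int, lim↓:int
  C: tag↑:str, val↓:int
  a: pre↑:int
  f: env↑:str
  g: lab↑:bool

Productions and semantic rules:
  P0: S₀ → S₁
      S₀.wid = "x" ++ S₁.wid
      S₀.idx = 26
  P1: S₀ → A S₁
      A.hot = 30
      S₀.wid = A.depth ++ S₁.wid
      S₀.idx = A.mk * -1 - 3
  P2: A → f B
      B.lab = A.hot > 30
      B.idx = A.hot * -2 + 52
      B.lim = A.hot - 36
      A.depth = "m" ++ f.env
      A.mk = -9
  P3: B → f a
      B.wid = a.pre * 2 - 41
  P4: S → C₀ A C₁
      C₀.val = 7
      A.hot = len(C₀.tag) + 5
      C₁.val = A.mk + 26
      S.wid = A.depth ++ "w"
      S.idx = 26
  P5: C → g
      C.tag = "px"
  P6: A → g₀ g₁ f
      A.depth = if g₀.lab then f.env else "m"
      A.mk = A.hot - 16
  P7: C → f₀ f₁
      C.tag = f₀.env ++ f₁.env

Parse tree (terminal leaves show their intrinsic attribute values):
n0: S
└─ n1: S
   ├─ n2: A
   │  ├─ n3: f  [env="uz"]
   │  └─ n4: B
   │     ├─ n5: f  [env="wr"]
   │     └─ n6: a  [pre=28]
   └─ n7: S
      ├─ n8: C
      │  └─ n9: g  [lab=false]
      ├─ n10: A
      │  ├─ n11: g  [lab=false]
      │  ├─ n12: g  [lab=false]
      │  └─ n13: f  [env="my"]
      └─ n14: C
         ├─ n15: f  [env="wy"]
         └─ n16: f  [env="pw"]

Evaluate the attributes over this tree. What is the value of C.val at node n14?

17

1. n2.hot = 30  [30]
2. n3.env = "uz"  [terminal]
3. n4.lab = false  [A.hot > 30]
4. n4.idx = -8  [A.hot * -2 + 52]
5. n4.lim = -6  [A.hot - 36]
6. n5.env = "wr"  [terminal]
7. n6.pre = 28  [terminal]
8. n4.wid = 15  [a.pre * 2 - 41]
9. n2.depth = "muz"  ["m" ++ f.env]
10. n2.mk = -9  [-9]
11. n8.val = 7  [7]
12. n9.lab = false  [terminal]
13. n8.tag = "px"  ["px"]
14. n10.hot = 7  [len(C₀.tag) + 5]
15. n11.lab = false  [terminal]
16. n12.lab = false  [terminal]
17. n13.env = "my"  [terminal]
18. n10.depth = "m"  [if g₀.lab then f.env else "m"]
19. n10.mk = -9  [A.hot - 16]
20. n14.val = 17  [A.mk + 26]
21. n15.env = "wy"  [terminal]
22. n16.env = "pw"  [terminal]
23. n14.tag = "wypw"  [f₀.env ++ f₁.env]
24. n7.wid = "mw"  [A.depth ++ "w"]
25. n7.idx = 26  [26]
26. n1.wid = "muzmw"  [A.depth ++ S₁.wid]
27. n1.idx = 6  [A.mk * -1 - 3]
28. n0.wid = "xmuzmw"  ["x" ++ S₁.wid]
29. n0.idx = 26  [26]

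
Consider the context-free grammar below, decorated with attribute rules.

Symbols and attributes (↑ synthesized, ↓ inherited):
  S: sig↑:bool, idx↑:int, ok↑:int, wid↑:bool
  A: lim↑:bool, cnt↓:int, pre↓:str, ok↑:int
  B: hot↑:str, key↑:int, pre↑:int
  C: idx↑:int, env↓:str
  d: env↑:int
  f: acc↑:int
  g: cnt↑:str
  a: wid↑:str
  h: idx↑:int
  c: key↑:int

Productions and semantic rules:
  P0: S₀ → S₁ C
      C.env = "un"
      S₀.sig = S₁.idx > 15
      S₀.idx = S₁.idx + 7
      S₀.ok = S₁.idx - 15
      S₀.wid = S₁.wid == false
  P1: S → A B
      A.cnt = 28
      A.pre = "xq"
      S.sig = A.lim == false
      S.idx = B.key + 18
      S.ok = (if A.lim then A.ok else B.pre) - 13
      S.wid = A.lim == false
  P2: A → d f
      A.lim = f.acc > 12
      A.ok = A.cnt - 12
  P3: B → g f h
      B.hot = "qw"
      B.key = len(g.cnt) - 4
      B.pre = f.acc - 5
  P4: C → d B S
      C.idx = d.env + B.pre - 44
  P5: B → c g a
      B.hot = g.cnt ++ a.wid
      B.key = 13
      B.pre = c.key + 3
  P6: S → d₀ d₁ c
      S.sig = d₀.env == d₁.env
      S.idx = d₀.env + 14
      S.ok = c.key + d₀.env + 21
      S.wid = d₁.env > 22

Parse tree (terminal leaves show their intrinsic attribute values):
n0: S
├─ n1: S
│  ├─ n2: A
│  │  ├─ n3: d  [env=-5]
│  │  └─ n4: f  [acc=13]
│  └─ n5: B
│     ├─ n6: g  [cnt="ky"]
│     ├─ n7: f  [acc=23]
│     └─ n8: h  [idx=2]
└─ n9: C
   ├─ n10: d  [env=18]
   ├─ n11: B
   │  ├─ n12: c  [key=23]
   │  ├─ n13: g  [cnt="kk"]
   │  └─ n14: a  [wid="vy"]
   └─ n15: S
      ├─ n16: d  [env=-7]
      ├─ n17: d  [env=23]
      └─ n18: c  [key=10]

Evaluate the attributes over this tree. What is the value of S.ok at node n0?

1. n2.cnt = 28  [28]
2. n2.pre = "xq"  ["xq"]
3. n3.env = -5  [terminal]
4. n4.acc = 13  [terminal]
5. n2.lim = true  [f.acc > 12]
6. n2.ok = 16  [A.cnt - 12]
7. n6.cnt = "ky"  [terminal]
8. n7.acc = 23  [terminal]
9. n8.idx = 2  [terminal]
10. n5.hot = "qw"  ["qw"]
11. n5.key = -2  [len(g.cnt) - 4]
12. n5.pre = 18  [f.acc - 5]
13. n1.sig = false  [A.lim == false]
14. n1.idx = 16  [B.key + 18]
15. n1.ok = 3  [(if A.lim then A.ok else B.pre) - 13]
16. n1.wid = false  [A.lim == false]
17. n9.env = "un"  ["un"]
18. n10.env = 18  [terminal]
19. n12.key = 23  [terminal]
20. n13.cnt = "kk"  [terminal]
21. n14.wid = "vy"  [terminal]
22. n11.hot = "kkvy"  [g.cnt ++ a.wid]
23. n11.key = 13  [13]
24. n11.pre = 26  [c.key + 3]
25. n16.env = -7  [terminal]
26. n17.env = 23  [terminal]
27. n18.key = 10  [terminal]
28. n15.sig = false  [d₀.env == d₁.env]
29. n15.idx = 7  [d₀.env + 14]
30. n15.ok = 24  [c.key + d₀.env + 21]
31. n15.wid = true  [d₁.env > 22]
32. n9.idx = 0  [d.env + B.pre - 44]
33. n0.sig = true  [S₁.idx > 15]
34. n0.idx = 23  [S₁.idx + 7]
35. n0.ok = 1  [S₁.idx - 15]
36. n0.wid = true  [S₁.wid == false]

1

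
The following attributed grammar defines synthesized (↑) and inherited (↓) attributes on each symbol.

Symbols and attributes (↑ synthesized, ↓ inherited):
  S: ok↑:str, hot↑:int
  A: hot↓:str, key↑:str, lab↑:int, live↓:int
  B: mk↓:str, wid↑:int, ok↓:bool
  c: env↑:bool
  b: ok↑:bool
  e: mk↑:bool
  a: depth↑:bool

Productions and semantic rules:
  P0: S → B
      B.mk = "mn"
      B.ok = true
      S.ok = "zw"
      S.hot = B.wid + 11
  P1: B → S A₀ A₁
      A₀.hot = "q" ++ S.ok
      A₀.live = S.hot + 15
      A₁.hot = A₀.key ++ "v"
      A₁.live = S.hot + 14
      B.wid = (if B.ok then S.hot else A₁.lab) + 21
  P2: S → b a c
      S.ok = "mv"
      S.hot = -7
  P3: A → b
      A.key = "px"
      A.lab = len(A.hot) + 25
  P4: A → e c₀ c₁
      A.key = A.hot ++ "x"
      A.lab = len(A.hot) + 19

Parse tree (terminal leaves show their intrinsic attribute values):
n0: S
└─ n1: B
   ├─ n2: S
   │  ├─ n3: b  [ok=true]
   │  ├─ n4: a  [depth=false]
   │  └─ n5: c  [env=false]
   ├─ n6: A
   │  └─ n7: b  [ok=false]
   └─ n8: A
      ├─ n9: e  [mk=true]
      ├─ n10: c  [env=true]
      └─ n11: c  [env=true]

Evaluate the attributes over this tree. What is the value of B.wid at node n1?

14

1. n1.mk = "mn"  ["mn"]
2. n1.ok = true  [true]
3. n3.ok = true  [terminal]
4. n4.depth = false  [terminal]
5. n5.env = false  [terminal]
6. n2.ok = "mv"  ["mv"]
7. n2.hot = -7  [-7]
8. n6.hot = "qmv"  ["q" ++ S.ok]
9. n6.live = 8  [S.hot + 15]
10. n7.ok = false  [terminal]
11. n6.key = "px"  ["px"]
12. n6.lab = 28  [len(A.hot) + 25]
13. n8.hot = "pxv"  [A₀.key ++ "v"]
14. n8.live = 7  [S.hot + 14]
15. n9.mk = true  [terminal]
16. n10.env = true  [terminal]
17. n11.env = true  [terminal]
18. n8.key = "pxvx"  [A.hot ++ "x"]
19. n8.lab = 22  [len(A.hot) + 19]
20. n1.wid = 14  [(if B.ok then S.hot else A₁.lab) + 21]
21. n0.ok = "zw"  ["zw"]
22. n0.hot = 25  [B.wid + 11]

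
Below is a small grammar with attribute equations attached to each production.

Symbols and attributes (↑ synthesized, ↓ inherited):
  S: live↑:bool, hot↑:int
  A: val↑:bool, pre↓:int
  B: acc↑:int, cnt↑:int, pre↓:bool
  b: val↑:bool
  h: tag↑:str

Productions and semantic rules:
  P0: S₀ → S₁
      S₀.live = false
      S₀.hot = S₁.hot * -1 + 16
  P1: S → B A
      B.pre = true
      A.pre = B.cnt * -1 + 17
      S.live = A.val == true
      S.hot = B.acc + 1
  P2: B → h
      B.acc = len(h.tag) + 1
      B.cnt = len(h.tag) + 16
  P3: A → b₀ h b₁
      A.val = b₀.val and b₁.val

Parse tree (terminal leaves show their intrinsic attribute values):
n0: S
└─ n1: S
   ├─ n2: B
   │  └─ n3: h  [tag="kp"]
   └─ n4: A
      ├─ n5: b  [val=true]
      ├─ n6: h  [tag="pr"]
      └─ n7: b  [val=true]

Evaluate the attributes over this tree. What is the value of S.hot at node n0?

1. n2.pre = true  [true]
2. n3.tag = "kp"  [terminal]
3. n2.acc = 3  [len(h.tag) + 1]
4. n2.cnt = 18  [len(h.tag) + 16]
5. n4.pre = -1  [B.cnt * -1 + 17]
6. n5.val = true  [terminal]
7. n6.tag = "pr"  [terminal]
8. n7.val = true  [terminal]
9. n4.val = true  [b₀.val and b₁.val]
10. n1.live = true  [A.val == true]
11. n1.hot = 4  [B.acc + 1]
12. n0.live = false  [false]
13. n0.hot = 12  [S₁.hot * -1 + 16]

12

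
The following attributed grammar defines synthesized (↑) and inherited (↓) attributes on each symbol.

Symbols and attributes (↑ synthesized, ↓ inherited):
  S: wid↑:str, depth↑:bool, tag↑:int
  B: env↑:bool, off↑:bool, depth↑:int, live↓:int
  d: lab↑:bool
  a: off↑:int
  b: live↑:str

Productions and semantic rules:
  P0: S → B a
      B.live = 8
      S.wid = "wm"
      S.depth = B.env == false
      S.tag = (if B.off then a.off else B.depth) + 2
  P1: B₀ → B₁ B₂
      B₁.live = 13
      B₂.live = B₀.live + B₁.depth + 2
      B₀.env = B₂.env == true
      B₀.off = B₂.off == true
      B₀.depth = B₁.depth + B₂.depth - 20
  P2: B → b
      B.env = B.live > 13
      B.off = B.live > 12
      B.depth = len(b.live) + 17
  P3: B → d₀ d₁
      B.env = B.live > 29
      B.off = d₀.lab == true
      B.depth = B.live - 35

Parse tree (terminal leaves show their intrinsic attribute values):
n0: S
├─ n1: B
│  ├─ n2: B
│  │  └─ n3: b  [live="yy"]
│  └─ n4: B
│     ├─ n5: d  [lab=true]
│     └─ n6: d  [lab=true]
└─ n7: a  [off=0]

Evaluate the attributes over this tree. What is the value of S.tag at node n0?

2

1. n1.live = 8  [8]
2. n2.live = 13  [13]
3. n3.live = "yy"  [terminal]
4. n2.env = false  [B.live > 13]
5. n2.off = true  [B.live > 12]
6. n2.depth = 19  [len(b.live) + 17]
7. n4.live = 29  [B₀.live + B₁.depth + 2]
8. n5.lab = true  [terminal]
9. n6.lab = true  [terminal]
10. n4.env = false  [B.live > 29]
11. n4.off = true  [d₀.lab == true]
12. n4.depth = -6  [B.live - 35]
13. n1.env = false  [B₂.env == true]
14. n1.off = true  [B₂.off == true]
15. n1.depth = -7  [B₁.depth + B₂.depth - 20]
16. n7.off = 0  [terminal]
17. n0.wid = "wm"  ["wm"]
18. n0.depth = true  [B.env == false]
19. n0.tag = 2  [(if B.off then a.off else B.depth) + 2]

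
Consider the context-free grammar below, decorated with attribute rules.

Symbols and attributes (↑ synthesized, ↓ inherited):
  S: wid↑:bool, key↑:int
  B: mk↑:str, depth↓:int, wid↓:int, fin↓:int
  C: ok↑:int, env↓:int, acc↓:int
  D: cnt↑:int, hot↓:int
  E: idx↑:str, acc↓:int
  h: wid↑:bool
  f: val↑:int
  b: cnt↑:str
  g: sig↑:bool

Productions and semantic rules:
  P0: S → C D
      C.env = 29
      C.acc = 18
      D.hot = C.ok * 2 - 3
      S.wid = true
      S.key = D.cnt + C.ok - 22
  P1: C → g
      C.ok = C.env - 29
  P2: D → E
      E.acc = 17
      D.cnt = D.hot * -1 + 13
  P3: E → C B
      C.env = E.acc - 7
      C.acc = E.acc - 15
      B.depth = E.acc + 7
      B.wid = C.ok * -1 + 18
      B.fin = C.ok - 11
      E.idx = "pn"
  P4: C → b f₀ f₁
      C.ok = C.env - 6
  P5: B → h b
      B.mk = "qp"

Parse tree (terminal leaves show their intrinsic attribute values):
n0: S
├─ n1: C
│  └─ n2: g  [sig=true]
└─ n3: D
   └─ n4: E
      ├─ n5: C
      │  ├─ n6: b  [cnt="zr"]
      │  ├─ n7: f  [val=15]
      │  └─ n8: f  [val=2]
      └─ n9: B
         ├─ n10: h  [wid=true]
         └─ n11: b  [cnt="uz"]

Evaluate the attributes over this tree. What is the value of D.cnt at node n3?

16

1. n1.env = 29  [29]
2. n1.acc = 18  [18]
3. n2.sig = true  [terminal]
4. n1.ok = 0  [C.env - 29]
5. n3.hot = -3  [C.ok * 2 - 3]
6. n4.acc = 17  [17]
7. n5.env = 10  [E.acc - 7]
8. n5.acc = 2  [E.acc - 15]
9. n6.cnt = "zr"  [terminal]
10. n7.val = 15  [terminal]
11. n8.val = 2  [terminal]
12. n5.ok = 4  [C.env - 6]
13. n9.depth = 24  [E.acc + 7]
14. n9.wid = 14  [C.ok * -1 + 18]
15. n9.fin = -7  [C.ok - 11]
16. n10.wid = true  [terminal]
17. n11.cnt = "uz"  [terminal]
18. n9.mk = "qp"  ["qp"]
19. n4.idx = "pn"  ["pn"]
20. n3.cnt = 16  [D.hot * -1 + 13]
21. n0.wid = true  [true]
22. n0.key = -6  [D.cnt + C.ok - 22]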